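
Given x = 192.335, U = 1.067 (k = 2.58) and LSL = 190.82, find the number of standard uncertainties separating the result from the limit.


u = U / k = 1.067 / 2.58 = 0.41356589
margin = |LSL - x| = |190.82 - 192.335| = 1.515
z = margin / u = 1.515 / 0.41356589
z = 3.6633

3.6633


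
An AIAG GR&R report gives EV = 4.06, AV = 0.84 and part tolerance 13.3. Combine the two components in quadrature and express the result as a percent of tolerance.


GRR = sqrt(EV^2 + AV^2) = sqrt(4.06^2 + 0.84^2) = 4.145986
%GRR = GRR / tol * 100 = 4.145986 / 13.3 * 100
%GRR = 31.1728

31.1728


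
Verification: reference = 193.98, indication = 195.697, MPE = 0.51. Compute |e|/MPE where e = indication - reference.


e = indication - reference = 195.697 - 193.98 = 1.7170
|e| = 1.7170
ratio = |e| / MPE = 1.7170 / 0.51
ratio = 3.3667

3.3667


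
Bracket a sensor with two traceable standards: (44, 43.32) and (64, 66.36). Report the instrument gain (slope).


slope = (y2 - y1) / (x2 - x1)
= (66.36 - 43.32) / (64 - 44)
= 23.0400 / 20
= 1.1520

1.1520


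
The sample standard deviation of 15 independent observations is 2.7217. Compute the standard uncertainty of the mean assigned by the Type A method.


u_A = s / sqrt(n)
u_A = 2.7217 / sqrt(15)
u_A = 2.7217 / 3.8729833
u_A = 0.7027

0.7027


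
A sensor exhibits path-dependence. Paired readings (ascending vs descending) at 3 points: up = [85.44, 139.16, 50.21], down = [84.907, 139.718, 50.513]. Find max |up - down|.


|85.44 - 84.907| = 0.5330
|139.16 - 139.718| = 0.5580
|50.21 - 50.513| = 0.3030
hysteresis = max(diffs) = 0.5580

0.5580


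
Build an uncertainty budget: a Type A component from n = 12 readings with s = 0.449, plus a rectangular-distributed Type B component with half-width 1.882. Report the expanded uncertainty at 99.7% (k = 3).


u_A = s / sqrt(n) = 0.449 / sqrt(12) = 0.12961514
u_B = half_width / sqrt(3) = 1.882 / sqrt(3) = 1.0865732
uc = sqrt(u_A^2 + u_B^2) = sqrt(0.12961514^2 + 1.0865732^2) = 1.0942767
U = k * uc = 3 * 1.0942767
U = 3.2828

3.2828


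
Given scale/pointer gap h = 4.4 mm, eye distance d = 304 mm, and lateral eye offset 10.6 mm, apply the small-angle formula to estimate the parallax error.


error = h * offset / d
= 4.4 * 10.6 / 304
= 0.1534

0.1534


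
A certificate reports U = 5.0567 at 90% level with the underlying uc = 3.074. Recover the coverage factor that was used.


k = U / uc
k = 5.0567 / 3.074
k = 1.645

1.645


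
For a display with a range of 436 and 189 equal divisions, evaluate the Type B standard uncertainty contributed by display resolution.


resolution = range / divisions
resolution = 436 / 189 = 2.3068783
u_res = resolution / (2*sqrt(3))
u_res = 2.3068783 / 3.4641016
u_res = 0.6659

0.6659


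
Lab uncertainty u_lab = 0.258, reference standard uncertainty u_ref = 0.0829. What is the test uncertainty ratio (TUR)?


TUR = u_lab / u_ref
= 0.258 / 0.0829
= 3.1122

3.1122


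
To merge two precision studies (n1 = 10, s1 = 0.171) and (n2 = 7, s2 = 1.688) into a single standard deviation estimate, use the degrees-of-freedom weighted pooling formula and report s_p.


s_p = sqrt(((n1-1)*s1^2 + (n2-1)*s2^2) / (n1+n2-2))
numerator = (10-1)*0.171^2 + (7-1)*1.688^2 = 0.263169 + 17.096064 = 17.359233
denominator = 10 + 7 - 2 = 15
s_p^2 = 17.359233 / 15 = 1.1572822
s_p = sqrt(1.1572822) = 1.0758

1.0758


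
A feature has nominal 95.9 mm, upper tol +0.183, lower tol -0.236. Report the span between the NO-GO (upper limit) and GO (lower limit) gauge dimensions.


GO = nominal - lower_tol (smallest hole = maximum material condition)
GO = 95.9 - 0.236 = 95.664
NO-GO = nominal + upper_tol (largest hole = least material condition)
NO-GO = 95.9 + 0.183 = 96.083
spread = NO-GO - GO = 96.083 - 95.664 = 0.4190

0.4190


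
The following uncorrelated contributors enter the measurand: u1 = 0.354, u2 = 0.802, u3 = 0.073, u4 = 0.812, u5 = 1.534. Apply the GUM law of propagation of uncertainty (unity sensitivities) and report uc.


uc = sqrt(0.354^2 + 0.802^2 + 0.073^2 + 0.812^2 + 1.534^2)
uc = sqrt(3.786349)
uc = 1.9459

1.9459


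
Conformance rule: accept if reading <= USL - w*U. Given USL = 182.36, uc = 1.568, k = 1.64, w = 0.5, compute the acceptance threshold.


U = k * uc = 1.64 * 1.568 = 2.57152
guard band g = w * U = 0.5 * 2.57152 = 1.28576
AL = USL - g = 182.36 - 1.28576
AL = 181.0742

181.0742


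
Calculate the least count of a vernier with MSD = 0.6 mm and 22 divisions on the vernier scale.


LC = MSD / n_div
= 0.6 / 22
= 0.0273

0.0273


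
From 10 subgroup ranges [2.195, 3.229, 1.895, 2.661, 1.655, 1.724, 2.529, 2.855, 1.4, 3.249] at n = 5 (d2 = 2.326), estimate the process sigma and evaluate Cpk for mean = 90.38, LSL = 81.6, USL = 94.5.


R_bar = (2.195 + 3.229 + 1.895 + 2.661 + 1.655 + 1.724 + 2.529 + 2.855 + 1.4 + 3.249) / 10 = 2.3392
sigma = R_bar / d2 = 2.3392 / 2.326 = 1.005675
Cp = (USL - LSL)/(6*sigma) = (94.5 - 81.6)/(6*1.005675) = 2.1379
Cpu = (94.5 - 90.38)/(3*1.005675) = 1.3656
Cpl = (90.38 - 81.6)/(3*1.005675) = 2.9102
Cpk = min(Cpu, Cpl) = 1.3656

1.3656


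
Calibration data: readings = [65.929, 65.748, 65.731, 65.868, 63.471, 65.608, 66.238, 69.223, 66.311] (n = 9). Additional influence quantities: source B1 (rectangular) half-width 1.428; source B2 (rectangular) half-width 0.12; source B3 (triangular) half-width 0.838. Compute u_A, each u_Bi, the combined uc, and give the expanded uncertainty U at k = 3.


mean = (65.929 + 65.748 + 65.731 + 65.868 + 63.471 + 65.608 + 66.238 + 69.223 + 66.311) / 9 = 66.01411111
s = sqrt(sum((x - mean)^2)/(n-1)) = 1.4682956
u_A = s / sqrt(n) = 1.4682956 / sqrt(9) = 0.48943187
u_B1 = 1.428 / sqrt(3) = 0.82445618
u_B2 = 0.12 / sqrt(3) = 0.069282032
u_B3 = 0.838 / sqrt(6) = 0.34211207
uc = sqrt(0.48943187^2 + 0.82445618^2 + 0.069282032^2 + 0.34211207^2) = 1.0203491
U = k * uc = 3 * 1.0203491
U = 3.0610

3.0610


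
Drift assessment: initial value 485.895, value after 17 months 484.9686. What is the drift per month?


rate = (v2 - v1) / months
= (484.9686 - 485.895) / 17
= -0.9264 / 17
= -0.0545

-0.0545


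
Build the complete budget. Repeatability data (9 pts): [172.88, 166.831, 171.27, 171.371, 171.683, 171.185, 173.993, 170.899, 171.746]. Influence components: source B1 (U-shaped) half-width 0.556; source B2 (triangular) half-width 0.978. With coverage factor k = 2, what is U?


mean = (172.88 + 166.831 + 171.27 + 171.371 + 171.683 + 171.185 + 173.993 + 170.899 + 171.746) / 9 = 171.3175556
s = sqrt(sum((x - mean)^2)/(n-1)) = 1.9443318
u_A = s / sqrt(n) = 1.9443318 / sqrt(9) = 0.6481106
u_B1 = 0.556 / sqrt(2) = 0.39315137
u_B2 = 0.978 / sqrt(6) = 0.39926683
uc = sqrt(0.6481106^2 + 0.39315137^2 + 0.39926683^2) = 0.85675513
U = k * uc = 2 * 0.85675513
U = 1.7135

1.7135


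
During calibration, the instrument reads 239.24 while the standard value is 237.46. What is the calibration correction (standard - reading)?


Correction = standard - reading
= 237.46 - 239.24
= -1.7800

-1.7800


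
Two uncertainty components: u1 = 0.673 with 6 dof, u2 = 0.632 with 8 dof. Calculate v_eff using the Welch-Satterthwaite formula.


uc = sqrt(u1^2 + u2^2) = sqrt(0.673^2 + 0.632^2) = 0.92322966
v_eff = uc^4 / (u1^4/v1 + u2^4/v2)
= 0.92322966^4 / (0.673^4/6 + 0.632^4/8)
= 0.72650565 / 0.054133221
v_eff = 13.4207

13.4207


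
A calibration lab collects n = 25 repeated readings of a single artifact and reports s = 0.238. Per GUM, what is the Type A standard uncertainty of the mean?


u_A = s / sqrt(n)
u_A = 0.238 / sqrt(25)
u_A = 0.238 / 5
u_A = 0.0476

0.0476


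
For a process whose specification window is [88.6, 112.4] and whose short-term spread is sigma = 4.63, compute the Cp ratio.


Cp = (USL - LSL) / (6 * sigma)
= (112.4 - 88.6) / (6 * 4.63)
= 23.8000 / 27.7800
= 0.8567

0.8567


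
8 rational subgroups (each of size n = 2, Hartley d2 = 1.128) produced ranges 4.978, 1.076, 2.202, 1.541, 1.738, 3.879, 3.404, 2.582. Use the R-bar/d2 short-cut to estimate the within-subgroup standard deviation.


R_bar = (4.978 + 1.076 + 2.202 + 1.541 + 1.738 + 3.879 + 3.404 + 2.582) / 8
R_bar = 21.4 / 8 = 2.675
sigma_hat = R_bar / d2 = 2.675 / 1.128 = 2.3715

2.3715


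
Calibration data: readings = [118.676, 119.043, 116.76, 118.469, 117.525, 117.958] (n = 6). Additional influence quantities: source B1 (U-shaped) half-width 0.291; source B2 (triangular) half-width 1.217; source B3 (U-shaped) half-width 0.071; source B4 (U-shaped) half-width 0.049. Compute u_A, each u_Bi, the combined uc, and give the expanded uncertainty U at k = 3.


mean = (118.676 + 119.043 + 116.76 + 118.469 + 117.525 + 117.958) / 6 = 118.0718333
s = sqrt(sum((x - mean)^2)/(n-1)) = 0.83651836
u_A = s / sqrt(n) = 0.83651836 / sqrt(6) = 0.34150719
u_B1 = 0.291 / sqrt(2) = 0.20576807
u_B2 = 1.217 / sqrt(6) = 0.49683817
u_B3 = 0.071 / sqrt(2) = 0.050204581
u_B4 = 0.049 / sqrt(2) = 0.034648232
uc = sqrt(0.34150719^2 + 0.20576807^2 + 0.49683817^2 + 0.050204581^2 + 0.034648232^2) = 0.63995064
U = k * uc = 3 * 0.63995064
U = 1.9199

1.9199


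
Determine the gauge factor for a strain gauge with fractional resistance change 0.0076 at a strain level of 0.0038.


GF = (dR/R) / epsilon
= 0.0076 / 0.0038
= 2.0000

2.0000


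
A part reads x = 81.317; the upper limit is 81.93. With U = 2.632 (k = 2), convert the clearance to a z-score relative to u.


u = U / k = 2.632 / 2 = 1.316
margin = |USL - x| = |81.93 - 81.317| = 0.613
z = margin / u = 0.613 / 1.316
z = 0.4658

0.4658


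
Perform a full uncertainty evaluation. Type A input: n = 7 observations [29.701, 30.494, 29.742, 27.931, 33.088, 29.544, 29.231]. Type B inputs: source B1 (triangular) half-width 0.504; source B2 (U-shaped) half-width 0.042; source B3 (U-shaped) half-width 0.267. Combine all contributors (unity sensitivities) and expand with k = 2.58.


mean = (29.701 + 30.494 + 29.742 + 27.931 + 33.088 + 29.544 + 29.231) / 7 = 29.96157143
s = sqrt(sum((x - mean)^2)/(n-1)) = 1.5814269
u_A = s / sqrt(n) = 1.5814269 / sqrt(7) = 0.59772318
u_B1 = 0.504 / sqrt(6) = 0.20575714
u_B2 = 0.042 / sqrt(2) = 0.029698485
u_B3 = 0.267 / sqrt(2) = 0.18879751
uc = sqrt(0.59772318^2 + 0.20575714^2 + 0.029698485^2 + 0.18879751^2) = 0.66040556
U = k * uc = 2.58 * 0.66040556
U = 1.7038

1.7038


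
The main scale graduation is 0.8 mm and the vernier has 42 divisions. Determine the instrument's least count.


LC = MSD / n_div
= 0.8 / 42
= 0.0190

0.0190


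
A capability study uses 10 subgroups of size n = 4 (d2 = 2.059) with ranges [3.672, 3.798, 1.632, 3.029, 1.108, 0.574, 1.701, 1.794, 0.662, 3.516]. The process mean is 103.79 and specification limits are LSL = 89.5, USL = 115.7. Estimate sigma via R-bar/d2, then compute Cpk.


R_bar = (3.672 + 3.798 + 1.632 + 3.029 + 1.108 + 0.574 + 1.701 + 1.794 + 0.662 + 3.516) / 10 = 2.1486
sigma = R_bar / d2 = 2.1486 / 2.059 = 1.0435163
Cp = (USL - LSL)/(6*sigma) = (115.7 - 89.5)/(6*1.0435163) = 4.1846
Cpu = (115.7 - 103.79)/(3*1.0435163) = 3.8044
Cpl = (103.79 - 89.5)/(3*1.0435163) = 4.5647
Cpk = min(Cpu, Cpl) = 3.8044

3.8044


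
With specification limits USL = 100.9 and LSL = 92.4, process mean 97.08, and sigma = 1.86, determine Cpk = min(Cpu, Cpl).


Cpu = (USL - mean) / (3*sigma) = (100.9 - 97.08) / (3*1.86) = 0.6846
Cpl = (mean - LSL) / (3*sigma) = (97.08 - 92.4) / (3*1.86) = 0.8387
Cpk = min(Cpu, Cpl) = 0.6846

0.6846


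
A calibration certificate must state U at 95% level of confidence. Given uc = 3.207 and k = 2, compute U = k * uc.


U = k * uc
U = 2 * 3.207
U = 6.4140

6.4140


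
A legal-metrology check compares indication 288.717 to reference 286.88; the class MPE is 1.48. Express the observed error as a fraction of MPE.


e = indication - reference = 288.717 - 286.88 = 1.8370
|e| = 1.8370
ratio = |e| / MPE = 1.8370 / 1.48
ratio = 1.2412

1.2412


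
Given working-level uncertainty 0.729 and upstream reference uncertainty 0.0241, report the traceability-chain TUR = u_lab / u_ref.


TUR = u_lab / u_ref
= 0.729 / 0.0241
= 30.2490

30.2490


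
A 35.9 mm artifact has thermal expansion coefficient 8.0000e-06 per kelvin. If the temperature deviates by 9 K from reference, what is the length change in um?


dL = L * alpha * dT
= 35.9 * 8.0000e-06 * 9
= 0.0025848 mm
dL_um = 0.0025848 * 1000 = 2.5848 um

2.5848


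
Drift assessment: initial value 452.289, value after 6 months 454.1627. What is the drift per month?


rate = (v2 - v1) / months
= (454.1627 - 452.289) / 6
= 1.8737 / 6
= 0.3123

0.3123


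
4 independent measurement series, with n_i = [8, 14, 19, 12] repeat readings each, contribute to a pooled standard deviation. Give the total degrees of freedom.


nu = sum_i (n_i - 1)
nu = ((8 - 1) + (14 - 1) + (19 - 1) + (12 - 1))
nu = 7 + 13 + 18 + 11
nu = 49

49


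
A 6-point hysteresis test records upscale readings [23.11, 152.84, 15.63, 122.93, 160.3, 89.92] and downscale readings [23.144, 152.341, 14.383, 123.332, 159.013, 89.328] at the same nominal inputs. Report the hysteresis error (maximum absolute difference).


|23.11 - 23.144| = 0.0340
|152.84 - 152.341| = 0.4990
|15.63 - 14.383| = 1.2470
|122.93 - 123.332| = 0.4020
|160.3 - 159.013| = 1.2870
|89.92 - 89.328| = 0.5920
hysteresis = max(diffs) = 1.2870

1.2870


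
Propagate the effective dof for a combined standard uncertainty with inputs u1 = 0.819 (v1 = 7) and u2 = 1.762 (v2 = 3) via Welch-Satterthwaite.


uc = sqrt(u1^2 + u2^2) = sqrt(0.819^2 + 1.762^2) = 1.9430401
v_eff = uc^4 / (u1^4/v1 + u2^4/v2)
= 1.9430401^4 / (0.819^4/7 + 1.762^4/3)
= 14.253682 / 3.2772125
v_eff = 4.3493

4.3493


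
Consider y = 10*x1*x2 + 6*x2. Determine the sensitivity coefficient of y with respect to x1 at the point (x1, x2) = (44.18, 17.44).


y = 10*x1*x2 + 6*x2
dy/dx1 = 10*x2
Evaluate at x2 = 17.44: c1 = 10 * 17.44
c1 = 174.4000

174.4000


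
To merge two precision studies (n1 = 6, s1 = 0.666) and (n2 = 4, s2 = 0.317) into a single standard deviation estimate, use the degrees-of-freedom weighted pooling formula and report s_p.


s_p = sqrt(((n1-1)*s1^2 + (n2-1)*s2^2) / (n1+n2-2))
numerator = (6-1)*0.666^2 + (4-1)*0.317^2 = 2.21778 + 0.301467 = 2.519247
denominator = 6 + 4 - 2 = 8
s_p^2 = 2.519247 / 8 = 0.31490588
s_p = sqrt(0.31490588) = 0.5612

0.5612


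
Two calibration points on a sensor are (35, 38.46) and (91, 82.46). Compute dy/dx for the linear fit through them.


slope = (y2 - y1) / (x2 - x1)
= (82.46 - 38.46) / (91 - 35)
= 44.0000 / 56
= 0.7857

0.7857


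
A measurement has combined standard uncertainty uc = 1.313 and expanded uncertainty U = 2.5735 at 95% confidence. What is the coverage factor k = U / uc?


k = U / uc
k = 2.5735 / 1.313
k = 1.96

1.96


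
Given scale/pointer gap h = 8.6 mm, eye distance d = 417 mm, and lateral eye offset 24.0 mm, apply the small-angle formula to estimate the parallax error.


error = h * offset / d
= 8.6 * 24.0 / 417
= 0.4950

0.4950


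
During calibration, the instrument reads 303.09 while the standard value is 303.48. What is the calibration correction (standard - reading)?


Correction = standard - reading
= 303.48 - 303.09
= 0.3900

0.3900


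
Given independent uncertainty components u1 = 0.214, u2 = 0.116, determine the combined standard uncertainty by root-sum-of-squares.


uc = sqrt(0.214^2 + 0.116^2)
uc = sqrt(0.059252)
uc = 0.2434

0.2434


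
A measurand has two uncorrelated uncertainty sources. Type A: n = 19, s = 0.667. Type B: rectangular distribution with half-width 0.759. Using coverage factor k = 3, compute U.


u_A = s / sqrt(n) = 0.667 / sqrt(19) = 0.15302029
u_B = half_width / sqrt(3) = 0.759 / sqrt(3) = 0.43820885
uc = sqrt(u_A^2 + u_B^2) = sqrt(0.15302029^2 + 0.43820885^2) = 0.46415752
U = k * uc = 3 * 0.46415752
U = 1.3925

1.3925


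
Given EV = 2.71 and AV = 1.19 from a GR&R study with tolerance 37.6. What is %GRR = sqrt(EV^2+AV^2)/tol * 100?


GRR = sqrt(EV^2 + AV^2) = sqrt(2.71^2 + 1.19^2) = 2.9597635
%GRR = GRR / tol * 100 = 2.9597635 / 37.6 * 100
%GRR = 7.8717

7.8717


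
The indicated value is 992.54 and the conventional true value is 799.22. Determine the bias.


Systematic error = measured - true
= 992.54 - 799.22
= 193.3200

193.3200


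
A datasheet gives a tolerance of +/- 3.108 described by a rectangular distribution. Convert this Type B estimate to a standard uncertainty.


u_B = half_width / sqrt(3)
u_B = 3.108 / 1.7320508
u_B = 1.7944

1.7944


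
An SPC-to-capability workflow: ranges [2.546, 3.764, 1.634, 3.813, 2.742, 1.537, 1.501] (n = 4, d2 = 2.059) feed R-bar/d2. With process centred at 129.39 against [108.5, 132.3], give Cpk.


R_bar = (2.546 + 3.764 + 1.634 + 3.813 + 2.742 + 1.537 + 1.501) / 7 = 2.5052857
sigma = R_bar / d2 = 2.5052857 / 2.059 = 1.2167488
Cp = (USL - LSL)/(6*sigma) = (132.3 - 108.5)/(6*1.2167488) = 3.2601
Cpu = (132.3 - 129.39)/(3*1.2167488) = 0.7972
Cpl = (129.39 - 108.5)/(3*1.2167488) = 5.7229
Cpk = min(Cpu, Cpl) = 0.7972

0.7972


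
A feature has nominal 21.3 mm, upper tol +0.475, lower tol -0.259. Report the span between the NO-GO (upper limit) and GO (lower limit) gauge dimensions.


GO = nominal - lower_tol (smallest hole = maximum material condition)
GO = 21.3 - 0.259 = 21.041
NO-GO = nominal + upper_tol (largest hole = least material condition)
NO-GO = 21.3 + 0.475 = 21.775
spread = NO-GO - GO = 21.775 - 21.041 = 0.7340

0.7340


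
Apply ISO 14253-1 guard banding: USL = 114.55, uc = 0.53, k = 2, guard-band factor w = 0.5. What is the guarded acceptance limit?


U = k * uc = 2 * 0.53 = 1.06
guard band g = w * U = 0.5 * 1.06 = 0.53
AL = USL - g = 114.55 - 0.53
AL = 114.0200

114.0200


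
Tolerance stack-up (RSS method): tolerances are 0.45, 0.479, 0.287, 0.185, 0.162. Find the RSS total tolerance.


RSS = sqrt(0.45^2 + 0.479^2 + 0.287^2 + 0.185^2 + 0.162^2)
= sqrt(0.574779)
= 0.7581

0.7581


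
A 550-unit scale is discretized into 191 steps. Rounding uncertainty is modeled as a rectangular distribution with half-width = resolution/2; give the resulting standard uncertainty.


resolution = range / divisions
resolution = 550 / 191 = 2.8795812
u_res = resolution / (2*sqrt(3))
u_res = 2.8795812 / 3.4641016
u_res = 0.8313

0.8313


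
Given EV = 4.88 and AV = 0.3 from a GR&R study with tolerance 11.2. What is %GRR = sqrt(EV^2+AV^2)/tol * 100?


GRR = sqrt(EV^2 + AV^2) = sqrt(4.88^2 + 0.3^2) = 4.8892126
%GRR = GRR / tol * 100 = 4.8892126 / 11.2 * 100
%GRR = 43.6537

43.6537


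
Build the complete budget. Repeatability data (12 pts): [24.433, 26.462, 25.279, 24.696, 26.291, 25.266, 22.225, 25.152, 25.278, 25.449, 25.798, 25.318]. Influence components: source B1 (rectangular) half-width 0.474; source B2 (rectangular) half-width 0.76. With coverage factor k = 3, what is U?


mean = (24.433 + 26.462 + 25.279 + 24.696 + 26.291 + 25.266 + 22.225 + 25.152 + 25.278 + 25.449 + 25.798 + 25.318) / 12 = 25.13725
s = sqrt(sum((x - mean)^2)/(n-1)) = 1.0821325
u_A = s / sqrt(n) = 1.0821325 / sqrt(12) = 0.31238475
u_B1 = 0.474 / sqrt(3) = 0.27366403
u_B2 = 0.76 / sqrt(3) = 0.4387862
uc = sqrt(0.31238475^2 + 0.27366403^2 + 0.4387862^2) = 0.60416021
U = k * uc = 3 * 0.60416021
U = 1.8125

1.8125


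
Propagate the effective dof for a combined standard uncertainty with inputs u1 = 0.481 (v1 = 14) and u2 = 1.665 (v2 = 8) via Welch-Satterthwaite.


uc = sqrt(u1^2 + u2^2) = sqrt(0.481^2 + 1.665^2) = 1.7330857
v_eff = uc^4 / (u1^4/v1 + u2^4/v2)
= 1.7330857^4 / (0.481^4/14 + 1.665^4/8)
= 9.0215291 / 0.96447735
v_eff = 9.3538

9.3538


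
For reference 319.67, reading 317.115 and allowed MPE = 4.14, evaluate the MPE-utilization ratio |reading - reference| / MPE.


e = indication - reference = 317.115 - 319.67 = -2.5550
|e| = 2.5550
ratio = |e| / MPE = 2.5550 / 4.14
ratio = 0.6171

0.6171


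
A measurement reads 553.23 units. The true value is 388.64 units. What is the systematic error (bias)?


Systematic error = measured - true
= 553.23 - 388.64
= 164.5900

164.5900


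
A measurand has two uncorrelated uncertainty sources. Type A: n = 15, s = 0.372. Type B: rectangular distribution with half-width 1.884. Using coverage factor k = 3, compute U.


u_A = s / sqrt(n) = 0.372 / sqrt(15) = 0.096049987
u_B = half_width / sqrt(3) = 1.884 / sqrt(3) = 1.0877279
uc = sqrt(u_A^2 + u_B^2) = sqrt(0.096049987^2 + 1.0877279^2) = 1.0919604
U = k * uc = 3 * 1.0919604
U = 3.2759

3.2759


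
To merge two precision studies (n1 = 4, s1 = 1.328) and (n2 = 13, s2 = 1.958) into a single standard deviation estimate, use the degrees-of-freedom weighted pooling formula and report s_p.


s_p = sqrt(((n1-1)*s1^2 + (n2-1)*s2^2) / (n1+n2-2))
numerator = (4-1)*1.328^2 + (13-1)*1.958^2 = 5.290752 + 46.005168 = 51.29592
denominator = 4 + 13 - 2 = 15
s_p^2 = 51.29592 / 15 = 3.419728
s_p = sqrt(3.419728) = 1.8493

1.8493


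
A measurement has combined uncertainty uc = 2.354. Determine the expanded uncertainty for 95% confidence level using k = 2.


U = k * uc
U = 2 * 2.354
U = 4.7080

4.7080


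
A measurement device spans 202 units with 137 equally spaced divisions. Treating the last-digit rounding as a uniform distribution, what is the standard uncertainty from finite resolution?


resolution = range / divisions
resolution = 202 / 137 = 1.4744526
u_res = resolution / (2*sqrt(3))
u_res = 1.4744526 / 3.4641016
u_res = 0.4256

0.4256


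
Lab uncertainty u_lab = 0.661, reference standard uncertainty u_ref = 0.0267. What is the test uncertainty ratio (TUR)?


TUR = u_lab / u_ref
= 0.661 / 0.0267
= 24.7566

24.7566


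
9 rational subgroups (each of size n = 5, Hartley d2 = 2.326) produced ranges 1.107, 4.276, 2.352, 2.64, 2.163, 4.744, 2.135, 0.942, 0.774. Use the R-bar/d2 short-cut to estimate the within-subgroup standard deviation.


R_bar = (1.107 + 4.276 + 2.352 + 2.64 + 2.163 + 4.744 + 2.135 + 0.942 + 0.774) / 9
R_bar = 21.133 / 9 = 2.3481111
sigma_hat = R_bar / d2 = 2.3481111 / 2.326 = 1.0095

1.0095


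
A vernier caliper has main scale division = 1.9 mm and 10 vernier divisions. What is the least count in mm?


LC = MSD / n_div
= 1.9 / 10
= 0.1900

0.1900


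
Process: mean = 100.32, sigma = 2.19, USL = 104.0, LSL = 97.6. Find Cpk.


Cpu = (USL - mean) / (3*sigma) = (104.0 - 100.32) / (3*2.19) = 0.5601
Cpl = (mean - LSL) / (3*sigma) = (100.32 - 97.6) / (3*2.19) = 0.4140
Cpk = min(Cpu, Cpl) = 0.4140

0.4140


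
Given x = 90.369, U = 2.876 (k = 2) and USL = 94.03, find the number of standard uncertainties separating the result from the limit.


u = U / k = 2.876 / 2 = 1.438
margin = |USL - x| = |94.03 - 90.369| = 3.661
z = margin / u = 3.661 / 1.438
z = 2.5459

2.5459


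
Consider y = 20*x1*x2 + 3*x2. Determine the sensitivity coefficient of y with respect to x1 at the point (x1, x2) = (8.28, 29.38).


y = 20*x1*x2 + 3*x2
dy/dx1 = 20*x2
Evaluate at x2 = 29.38: c1 = 20 * 29.38
c1 = 587.6000

587.6000


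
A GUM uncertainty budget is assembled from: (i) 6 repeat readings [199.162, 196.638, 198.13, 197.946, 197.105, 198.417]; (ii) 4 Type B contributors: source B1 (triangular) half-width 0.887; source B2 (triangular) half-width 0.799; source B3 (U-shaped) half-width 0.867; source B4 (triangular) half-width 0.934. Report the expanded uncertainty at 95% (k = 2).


mean = (199.162 + 196.638 + 198.13 + 197.946 + 197.105 + 198.417) / 6 = 197.8996667
s = sqrt(sum((x - mean)^2)/(n-1)) = 0.909903
u_A = s / sqrt(n) = 0.909903 / sqrt(6) = 0.37146634
u_B1 = 0.887 / sqrt(6) = 0.36211623
u_B2 = 0.799 / sqrt(6) = 0.32619038
u_B3 = 0.867 / sqrt(2) = 0.61306158
u_B4 = 0.934 / sqrt(6) = 0.3813039
uc = sqrt(0.37146634^2 + 0.36211623^2 + 0.32619038^2 + 0.61306158^2 + 0.3813039^2) = 0.94697029
U = k * uc = 2 * 0.94697029
U = 1.8939

1.8939


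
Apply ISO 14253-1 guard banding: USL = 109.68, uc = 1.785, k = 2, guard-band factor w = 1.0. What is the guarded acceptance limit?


U = k * uc = 2 * 1.785 = 3.57
guard band g = w * U = 1.0 * 3.57 = 3.57
AL = USL - g = 109.68 - 3.57
AL = 106.1100

106.1100


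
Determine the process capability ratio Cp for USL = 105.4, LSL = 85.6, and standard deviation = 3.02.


Cp = (USL - LSL) / (6 * sigma)
= (105.4 - 85.6) / (6 * 3.02)
= 19.8000 / 18.1200
= 1.0927

1.0927


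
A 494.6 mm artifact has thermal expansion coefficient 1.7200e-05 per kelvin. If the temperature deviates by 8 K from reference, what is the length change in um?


dL = L * alpha * dT
= 494.6 * 1.7200e-05 * 8
= 0.0680570 mm
dL_um = 0.0680570 * 1000 = 68.0570 um

68.0570


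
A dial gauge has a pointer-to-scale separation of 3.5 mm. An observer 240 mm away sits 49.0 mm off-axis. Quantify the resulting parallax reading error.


error = h * offset / d
= 3.5 * 49.0 / 240
= 0.7146

0.7146


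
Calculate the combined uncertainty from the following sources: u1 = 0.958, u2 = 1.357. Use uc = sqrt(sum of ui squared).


uc = sqrt(0.958^2 + 1.357^2)
uc = sqrt(2.759213)
uc = 1.6611

1.6611


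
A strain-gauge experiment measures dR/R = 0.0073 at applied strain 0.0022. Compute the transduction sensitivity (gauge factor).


GF = (dR/R) / epsilon
= 0.0073 / 0.0022
= 3.3182

3.3182


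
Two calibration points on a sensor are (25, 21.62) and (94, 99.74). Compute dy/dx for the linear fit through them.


slope = (y2 - y1) / (x2 - x1)
= (99.74 - 21.62) / (94 - 25)
= 78.1200 / 69
= 1.1322

1.1322


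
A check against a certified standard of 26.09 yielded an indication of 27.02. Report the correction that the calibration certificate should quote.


Correction = standard - reading
= 26.09 - 27.02
= -0.9300

-0.9300


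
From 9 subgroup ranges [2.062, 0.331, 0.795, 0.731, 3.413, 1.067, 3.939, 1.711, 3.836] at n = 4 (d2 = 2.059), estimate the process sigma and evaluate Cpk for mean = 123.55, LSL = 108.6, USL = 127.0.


R_bar = (2.062 + 0.331 + 0.795 + 0.731 + 3.413 + 1.067 + 3.939 + 1.711 + 3.836) / 9 = 1.9872222
sigma = R_bar / d2 = 1.9872222 / 2.059 = 0.96513949
Cp = (USL - LSL)/(6*sigma) = (127.0 - 108.6)/(6*0.96513949) = 3.1774
Cpu = (127.0 - 123.55)/(3*0.96513949) = 1.1915
Cpl = (123.55 - 108.6)/(3*0.96513949) = 5.1633
Cpk = min(Cpu, Cpl) = 1.1915

1.1915


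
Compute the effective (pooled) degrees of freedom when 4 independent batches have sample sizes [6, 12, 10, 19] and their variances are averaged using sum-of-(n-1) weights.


nu = sum_i (n_i - 1)
nu = ((6 - 1) + (12 - 1) + (10 - 1) + (19 - 1))
nu = 5 + 11 + 9 + 18
nu = 43

43


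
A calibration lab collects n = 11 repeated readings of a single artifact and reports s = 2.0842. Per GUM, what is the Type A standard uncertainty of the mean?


u_A = s / sqrt(n)
u_A = 2.0842 / sqrt(11)
u_A = 2.0842 / 3.3166248
u_A = 0.6284

0.6284


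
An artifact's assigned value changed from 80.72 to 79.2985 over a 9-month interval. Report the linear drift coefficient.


rate = (v2 - v1) / months
= (79.2985 - 80.72) / 9
= -1.4215 / 9
= -0.1579

-0.1579


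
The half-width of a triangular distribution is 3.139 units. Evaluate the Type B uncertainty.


u_B = half_width / sqrt(6)
u_B = 3.139 / 2.4494897
u_B = 1.2815

1.2815


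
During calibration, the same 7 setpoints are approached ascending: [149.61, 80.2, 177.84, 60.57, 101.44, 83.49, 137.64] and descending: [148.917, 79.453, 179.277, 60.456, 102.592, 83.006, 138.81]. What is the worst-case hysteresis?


|149.61 - 148.917| = 0.6930
|80.2 - 79.453| = 0.7470
|177.84 - 179.277| = 1.4370
|60.57 - 60.456| = 0.1140
|101.44 - 102.592| = 1.1520
|83.49 - 83.006| = 0.4840
|137.64 - 138.81| = 1.1700
hysteresis = max(diffs) = 1.4370

1.4370


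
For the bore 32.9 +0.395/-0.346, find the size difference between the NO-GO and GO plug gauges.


GO = nominal - lower_tol (smallest hole = maximum material condition)
GO = 32.9 - 0.346 = 32.554
NO-GO = nominal + upper_tol (largest hole = least material condition)
NO-GO = 32.9 + 0.395 = 33.295
spread = NO-GO - GO = 33.295 - 32.554 = 0.7410

0.7410


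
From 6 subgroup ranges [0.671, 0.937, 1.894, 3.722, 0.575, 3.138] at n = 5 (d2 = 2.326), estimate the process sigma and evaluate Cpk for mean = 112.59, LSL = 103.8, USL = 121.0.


R_bar = (0.671 + 0.937 + 1.894 + 3.722 + 0.575 + 3.138) / 6 = 1.8228333
sigma = R_bar / d2 = 1.8228333 / 2.326 = 0.78367726
Cp = (USL - LSL)/(6*sigma) = (121.0 - 103.8)/(6*0.78367726) = 3.6580
Cpu = (121.0 - 112.59)/(3*0.78367726) = 3.5772
Cpl = (112.59 - 103.8)/(3*0.78367726) = 3.7388
Cpk = min(Cpu, Cpl) = 3.5772

3.5772


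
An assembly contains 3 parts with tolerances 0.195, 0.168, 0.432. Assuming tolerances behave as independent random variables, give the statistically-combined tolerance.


RSS = sqrt(0.195^2 + 0.168^2 + 0.432^2)
= sqrt(0.252873)
= 0.5029

0.5029


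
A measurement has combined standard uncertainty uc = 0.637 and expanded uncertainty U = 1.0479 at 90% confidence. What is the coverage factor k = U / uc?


k = U / uc
k = 1.0479 / 0.637
k = 1.645

1.645


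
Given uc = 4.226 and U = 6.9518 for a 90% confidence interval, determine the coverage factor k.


k = U / uc
k = 6.9518 / 4.226
k = 1.645

1.645


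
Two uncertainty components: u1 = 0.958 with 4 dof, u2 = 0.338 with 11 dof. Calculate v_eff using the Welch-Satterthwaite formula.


uc = sqrt(u1^2 + u2^2) = sqrt(0.958^2 + 0.338^2) = 1.0158779
v_eff = uc^4 / (u1^4/v1 + u2^4/v2)
= 1.0158779^4 / (0.958^4/4 + 0.338^4/11)
= 1.0650403 / 0.21175921
v_eff = 5.0295

5.0295


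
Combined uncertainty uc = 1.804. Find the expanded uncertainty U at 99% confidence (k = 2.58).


U = k * uc
U = 2.58 * 1.804
U = 4.6543

4.6543


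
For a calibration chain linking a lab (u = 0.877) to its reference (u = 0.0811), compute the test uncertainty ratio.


TUR = u_lab / u_ref
= 0.877 / 0.0811
= 10.8138

10.8138


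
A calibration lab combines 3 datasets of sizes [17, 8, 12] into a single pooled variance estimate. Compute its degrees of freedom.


nu = sum_i (n_i - 1)
nu = ((17 - 1) + (8 - 1) + (12 - 1))
nu = 16 + 7 + 11
nu = 34

34


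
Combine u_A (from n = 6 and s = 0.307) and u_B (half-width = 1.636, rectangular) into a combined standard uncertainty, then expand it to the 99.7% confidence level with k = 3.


u_A = s / sqrt(n) = 0.307 / sqrt(6) = 0.12533223
u_B = half_width / sqrt(3) = 1.636 / sqrt(3) = 0.94454504
uc = sqrt(u_A^2 + u_B^2) = sqrt(0.12533223^2 + 0.94454504^2) = 0.95282396
U = k * uc = 3 * 0.95282396
U = 2.8585

2.8585


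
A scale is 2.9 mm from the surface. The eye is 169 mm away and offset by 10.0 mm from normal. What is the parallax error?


error = h * offset / d
= 2.9 * 10.0 / 169
= 0.1716

0.1716


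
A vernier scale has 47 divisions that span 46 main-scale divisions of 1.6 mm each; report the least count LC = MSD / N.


LC = MSD / n_div
= 1.6 / 47
= 0.0340

0.0340


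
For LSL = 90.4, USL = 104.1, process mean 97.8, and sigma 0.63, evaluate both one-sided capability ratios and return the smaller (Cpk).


Cpu = (USL - mean) / (3*sigma) = (104.1 - 97.8) / (3*0.63) = 3.3333
Cpl = (mean - LSL) / (3*sigma) = (97.8 - 90.4) / (3*0.63) = 3.9153
Cpk = min(Cpu, Cpl) = 3.3333

3.3333


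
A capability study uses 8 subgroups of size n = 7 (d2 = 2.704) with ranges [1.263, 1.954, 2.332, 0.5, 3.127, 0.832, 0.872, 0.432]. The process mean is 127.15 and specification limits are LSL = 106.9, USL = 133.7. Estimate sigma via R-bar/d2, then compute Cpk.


R_bar = (1.263 + 1.954 + 2.332 + 0.5 + 3.127 + 0.832 + 0.872 + 0.432) / 8 = 1.414
sigma = R_bar / d2 = 1.414 / 2.704 = 0.52292899
Cp = (USL - LSL)/(6*sigma) = (133.7 - 106.9)/(6*0.52292899) = 8.5416
Cpu = (133.7 - 127.15)/(3*0.52292899) = 4.1752
Cpl = (127.15 - 106.9)/(3*0.52292899) = 12.9081
Cpk = min(Cpu, Cpl) = 4.1752

4.1752


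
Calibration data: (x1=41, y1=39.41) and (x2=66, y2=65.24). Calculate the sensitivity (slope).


slope = (y2 - y1) / (x2 - x1)
= (65.24 - 39.41) / (66 - 41)
= 25.8300 / 25
= 1.0332

1.0332


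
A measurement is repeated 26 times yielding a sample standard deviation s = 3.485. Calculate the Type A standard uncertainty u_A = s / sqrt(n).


u_A = s / sqrt(n)
u_A = 3.485 / sqrt(26)
u_A = 3.485 / 5.0990195
u_A = 0.6835

0.6835


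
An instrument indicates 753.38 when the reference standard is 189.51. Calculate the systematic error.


Systematic error = measured - true
= 753.38 - 189.51
= 563.8700

563.8700


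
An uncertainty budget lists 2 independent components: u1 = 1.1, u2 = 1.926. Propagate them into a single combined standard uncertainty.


uc = sqrt(1.1^2 + 1.926^2)
uc = sqrt(4.919476)
uc = 2.2180

2.2180


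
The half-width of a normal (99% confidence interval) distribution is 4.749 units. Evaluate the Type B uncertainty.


u_B = half_width / 2.576
u_B = 4.749 / 2.576
u_B = 1.8436

1.8436


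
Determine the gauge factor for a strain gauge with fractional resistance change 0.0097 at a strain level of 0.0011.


GF = (dR/R) / epsilon
= 0.0097 / 0.0011
= 8.8182

8.8182


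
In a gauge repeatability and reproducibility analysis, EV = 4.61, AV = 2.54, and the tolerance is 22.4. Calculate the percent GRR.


GRR = sqrt(EV^2 + AV^2) = sqrt(4.61^2 + 2.54^2) = 5.2634304
%GRR = GRR / tol * 100 = 5.2634304 / 22.4 * 100
%GRR = 23.4975

23.4975


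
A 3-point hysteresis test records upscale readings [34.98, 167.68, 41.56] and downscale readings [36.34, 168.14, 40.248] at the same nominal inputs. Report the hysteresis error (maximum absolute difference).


|34.98 - 36.34| = 1.3600
|167.68 - 168.14| = 0.4600
|41.56 - 40.248| = 1.3120
hysteresis = max(diffs) = 1.3600

1.3600


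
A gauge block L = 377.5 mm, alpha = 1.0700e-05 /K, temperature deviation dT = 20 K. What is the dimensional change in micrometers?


dL = L * alpha * dT
= 377.5 * 1.0700e-05 * 20
= 0.0807850 mm
dL_um = 0.0807850 * 1000 = 80.7850 um

80.7850


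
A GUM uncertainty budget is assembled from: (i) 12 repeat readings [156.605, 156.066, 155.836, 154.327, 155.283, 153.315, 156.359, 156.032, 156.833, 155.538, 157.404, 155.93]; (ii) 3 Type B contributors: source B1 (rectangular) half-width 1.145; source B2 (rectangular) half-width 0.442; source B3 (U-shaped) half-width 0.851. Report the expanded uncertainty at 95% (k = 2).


mean = (156.605 + 156.066 + 155.836 + 154.327 + 155.283 + 153.315 + 156.359 + 156.032 + 156.833 + 155.538 + 157.404 + 155.93) / 12 = 155.794
s = sqrt(sum((x - mean)^2)/(n-1)) = 1.104686
u_A = s / sqrt(n) = 1.104686 / sqrt(12) = 0.31889538
u_B1 = 1.145 / sqrt(3) = 0.66106606
u_B2 = 0.442 / sqrt(3) = 0.25518882
u_B3 = 0.851 / sqrt(2) = 0.60174787
uc = sqrt(0.31889538^2 + 0.66106606^2 + 0.25518882^2 + 0.60174787^2) = 0.98281455
U = k * uc = 2 * 0.98281455
U = 1.9656

1.9656


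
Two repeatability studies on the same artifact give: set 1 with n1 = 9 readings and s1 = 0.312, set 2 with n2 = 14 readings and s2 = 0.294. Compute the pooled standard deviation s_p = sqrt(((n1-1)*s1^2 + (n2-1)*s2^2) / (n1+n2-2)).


s_p = sqrt(((n1-1)*s1^2 + (n2-1)*s2^2) / (n1+n2-2))
numerator = (9-1)*0.312^2 + (14-1)*0.294^2 = 0.778752 + 1.123668 = 1.90242
denominator = 9 + 14 - 2 = 21
s_p^2 = 1.90242 / 21 = 0.090591429
s_p = sqrt(0.090591429) = 0.3010

0.3010


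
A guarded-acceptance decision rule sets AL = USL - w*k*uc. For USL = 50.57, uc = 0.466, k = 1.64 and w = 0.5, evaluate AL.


U = k * uc = 1.64 * 0.466 = 0.76424
guard band g = w * U = 0.5 * 0.76424 = 0.38212
AL = USL - g = 50.57 - 0.38212
AL = 50.1879

50.1879


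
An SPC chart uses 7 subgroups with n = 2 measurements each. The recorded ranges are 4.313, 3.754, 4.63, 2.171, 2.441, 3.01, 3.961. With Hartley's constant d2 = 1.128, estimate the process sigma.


R_bar = (4.313 + 3.754 + 4.63 + 2.171 + 2.441 + 3.01 + 3.961) / 7
R_bar = 24.28 / 7 = 3.4685714
sigma_hat = R_bar / d2 = 3.4685714 / 1.128 = 3.0750

3.0750


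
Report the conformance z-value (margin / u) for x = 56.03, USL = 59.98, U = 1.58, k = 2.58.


u = U / k = 1.58 / 2.58 = 0.6124031
margin = |USL - x| = |59.98 - 56.03| = 3.95
z = margin / u = 3.95 / 0.6124031
z = 6.4500

6.4500


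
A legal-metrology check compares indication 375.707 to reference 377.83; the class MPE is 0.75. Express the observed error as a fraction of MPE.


e = indication - reference = 375.707 - 377.83 = -2.1230
|e| = 2.1230
ratio = |e| / MPE = 2.1230 / 0.75
ratio = 2.8307

2.8307


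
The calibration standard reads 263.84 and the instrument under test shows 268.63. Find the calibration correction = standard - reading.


Correction = standard - reading
= 263.84 - 268.63
= -4.7900

-4.7900


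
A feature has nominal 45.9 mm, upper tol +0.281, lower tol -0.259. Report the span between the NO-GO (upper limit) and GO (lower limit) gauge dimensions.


GO = nominal - lower_tol (smallest hole = maximum material condition)
GO = 45.9 - 0.259 = 45.641
NO-GO = nominal + upper_tol (largest hole = least material condition)
NO-GO = 45.9 + 0.281 = 46.181
spread = NO-GO - GO = 46.181 - 45.641 = 0.5400

0.5400


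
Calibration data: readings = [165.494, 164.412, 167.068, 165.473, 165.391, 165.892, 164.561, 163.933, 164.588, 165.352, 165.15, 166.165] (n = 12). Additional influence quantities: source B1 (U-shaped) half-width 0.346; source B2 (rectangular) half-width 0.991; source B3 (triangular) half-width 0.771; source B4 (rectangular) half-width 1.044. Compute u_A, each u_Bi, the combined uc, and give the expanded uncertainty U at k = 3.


mean = (165.494 + 164.412 + 167.068 + 165.473 + 165.391 + 165.892 + 164.561 + 163.933 + 164.588 + 165.352 + 165.15 + 166.165) / 12 = 165.2899167
s = sqrt(sum((x - mean)^2)/(n-1)) = 0.85464724
u_A = s / sqrt(n) = 0.85464724 / sqrt(12) = 0.24671541
u_B1 = 0.346 / sqrt(2) = 0.24465895
u_B2 = 0.991 / sqrt(3) = 0.57215412
u_B3 = 0.771 / sqrt(6) = 0.31475943
u_B4 = 1.044 / sqrt(3) = 0.60275368
uc = sqrt(0.24671541^2 + 0.24465895^2 + 0.57215412^2 + 0.31475943^2 + 0.60275368^2) = 0.95418674
U = k * uc = 3 * 0.95418674
U = 2.8626

2.8626


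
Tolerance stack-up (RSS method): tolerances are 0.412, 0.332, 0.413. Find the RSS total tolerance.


RSS = sqrt(0.412^2 + 0.332^2 + 0.413^2)
= sqrt(0.450537)
= 0.6712

0.6712


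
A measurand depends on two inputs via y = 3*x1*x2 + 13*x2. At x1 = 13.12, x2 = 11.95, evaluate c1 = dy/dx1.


y = 3*x1*x2 + 13*x2
dy/dx1 = 3*x2
Evaluate at x2 = 11.95: c1 = 3 * 11.95
c1 = 35.8500

35.8500


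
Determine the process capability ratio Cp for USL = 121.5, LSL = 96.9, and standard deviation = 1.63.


Cp = (USL - LSL) / (6 * sigma)
= (121.5 - 96.9) / (6 * 1.63)
= 24.6000 / 9.7800
= 2.5153

2.5153


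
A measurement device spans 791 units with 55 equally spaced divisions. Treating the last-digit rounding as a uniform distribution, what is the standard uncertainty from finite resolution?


resolution = range / divisions
resolution = 791 / 55 = 14.381818
u_res = resolution / (2*sqrt(3))
u_res = 14.381818 / 3.4641016
u_res = 4.1517

4.1517


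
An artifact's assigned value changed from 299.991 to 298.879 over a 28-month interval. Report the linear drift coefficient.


rate = (v2 - v1) / months
= (298.879 - 299.991) / 28
= -1.1120 / 28
= -0.0397

-0.0397


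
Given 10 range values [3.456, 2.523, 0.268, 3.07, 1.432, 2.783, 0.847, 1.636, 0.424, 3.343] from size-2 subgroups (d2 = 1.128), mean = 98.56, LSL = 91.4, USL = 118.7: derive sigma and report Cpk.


R_bar = (3.456 + 2.523 + 0.268 + 3.07 + 1.432 + 2.783 + 0.847 + 1.636 + 0.424 + 3.343) / 10 = 1.9782
sigma = R_bar / d2 = 1.9782 / 1.128 = 1.7537234
Cp = (USL - LSL)/(6*sigma) = (118.7 - 91.4)/(6*1.7537234) = 2.5945
Cpu = (118.7 - 98.56)/(3*1.7537234) = 3.8280
Cpl = (98.56 - 91.4)/(3*1.7537234) = 1.3609
Cpk = min(Cpu, Cpl) = 1.3609

1.3609


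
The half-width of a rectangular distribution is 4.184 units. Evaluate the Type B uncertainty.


u_B = half_width / sqrt(3)
u_B = 4.184 / 1.7320508
u_B = 2.4156

2.4156


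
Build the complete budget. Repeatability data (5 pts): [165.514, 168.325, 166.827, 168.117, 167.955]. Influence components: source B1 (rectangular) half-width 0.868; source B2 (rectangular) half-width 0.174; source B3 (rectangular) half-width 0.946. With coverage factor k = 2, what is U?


mean = (165.514 + 168.325 + 166.827 + 168.117 + 167.955) / 5 = 167.3476
s = sqrt(sum((x - mean)^2)/(n-1)) = 1.1778513
u_A = s / sqrt(n) = 1.1778513 / sqrt(5) = 0.52675111
u_B1 = 0.868 / sqrt(3) = 0.50114003
u_B2 = 0.174 / sqrt(3) = 0.10045895
u_B3 = 0.946 / sqrt(3) = 0.54617335
uc = sqrt(0.52675111^2 + 0.50114003^2 + 0.10045895^2 + 0.54617335^2) = 0.91487999
U = k * uc = 2 * 0.91487999
U = 1.8298

1.8298
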